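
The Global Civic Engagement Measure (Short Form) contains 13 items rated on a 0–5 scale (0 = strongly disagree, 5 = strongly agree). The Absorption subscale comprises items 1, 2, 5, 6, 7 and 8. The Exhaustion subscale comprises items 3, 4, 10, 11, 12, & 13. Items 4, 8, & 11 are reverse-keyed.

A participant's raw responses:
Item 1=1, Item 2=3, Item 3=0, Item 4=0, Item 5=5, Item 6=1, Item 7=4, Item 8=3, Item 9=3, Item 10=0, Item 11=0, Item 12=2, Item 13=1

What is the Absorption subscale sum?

16

Absorption items: 1, 2, 5, 6, 7, 8.
Of these, item 8 is reverse-keyed; reverse-coded value = 5 − response.
  item 1: 1
  item 2: 3
  item 5: 5
  item 6: 1
  item 7: 4
  item 8: 5 − 3 = 2
Sum = 1 + 3 + 5 + 1 + 4 + 2 = 16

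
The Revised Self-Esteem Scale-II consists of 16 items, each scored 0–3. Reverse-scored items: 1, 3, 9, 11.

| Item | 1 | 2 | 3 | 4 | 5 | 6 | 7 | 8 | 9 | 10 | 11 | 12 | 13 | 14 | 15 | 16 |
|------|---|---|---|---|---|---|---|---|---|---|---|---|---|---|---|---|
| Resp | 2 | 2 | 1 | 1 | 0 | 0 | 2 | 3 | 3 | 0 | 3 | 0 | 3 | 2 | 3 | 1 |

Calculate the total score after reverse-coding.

20

Apply reverse scoring (reversed = (0+3) − raw = 3 − raw):
  item 1: 3 − 2 = 1
  item 3: 3 − 1 = 2
  item 9: 3 − 3 = 0
  item 11: 3 − 3 = 0
Scored responses: 1, 2, 2, 1, 0, 0, 2, 3, 0, 0, 0, 0, 3, 2, 3, 1
Total = 1 + 2 + 2 + 1 + 0 + 0 + 2 + 3 + 0 + 0 + 0 + 0 + 3 + 2 + 3 + 1 = 20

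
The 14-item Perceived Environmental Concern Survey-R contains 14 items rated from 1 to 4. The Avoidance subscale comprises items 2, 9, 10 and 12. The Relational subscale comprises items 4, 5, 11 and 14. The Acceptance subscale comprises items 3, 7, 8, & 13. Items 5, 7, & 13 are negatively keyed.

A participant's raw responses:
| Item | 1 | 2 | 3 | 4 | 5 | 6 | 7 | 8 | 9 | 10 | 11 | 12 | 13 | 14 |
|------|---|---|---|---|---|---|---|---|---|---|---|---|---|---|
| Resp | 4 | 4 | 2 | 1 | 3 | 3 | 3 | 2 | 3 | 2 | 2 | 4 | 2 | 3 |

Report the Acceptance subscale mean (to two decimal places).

Acceptance items: 3, 7, 8, 13.
Of these, items 7 and 13 are negatively keyed; reversed = (1+4) − raw = 5 − raw.
  item 3: 2
  item 7: 5 − 3 = 2
  item 8: 2
  item 13: 5 − 2 = 3
Sum = 2 + 2 + 2 + 3 = 9
Mean = 9 / 4 = 2.25

2.25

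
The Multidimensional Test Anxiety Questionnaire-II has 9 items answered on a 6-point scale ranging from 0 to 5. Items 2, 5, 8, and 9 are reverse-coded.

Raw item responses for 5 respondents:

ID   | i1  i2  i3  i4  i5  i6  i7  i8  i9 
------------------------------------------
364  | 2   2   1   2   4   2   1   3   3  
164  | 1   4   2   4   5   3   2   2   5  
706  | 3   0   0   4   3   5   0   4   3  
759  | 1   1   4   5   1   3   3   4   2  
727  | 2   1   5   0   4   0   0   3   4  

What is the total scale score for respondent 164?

16

Respondent 164 raw: 1, 4, 2, 4, 5, 3, 2, 2, 5.
Reverse-coded (reversed = (0+5) − raw = 5 − raw):
  item 1: 1
  item 2: 5 − 4 = 1
  item 3: 2
  item 4: 4
  item 5: 5 − 5 = 0
  item 6: 3
  item 7: 2
  item 8: 5 − 2 = 3
  item 9: 5 − 5 = 0
Sum = 1 + 1 + 2 + 4 + 0 + 3 + 2 + 3 + 0 = 16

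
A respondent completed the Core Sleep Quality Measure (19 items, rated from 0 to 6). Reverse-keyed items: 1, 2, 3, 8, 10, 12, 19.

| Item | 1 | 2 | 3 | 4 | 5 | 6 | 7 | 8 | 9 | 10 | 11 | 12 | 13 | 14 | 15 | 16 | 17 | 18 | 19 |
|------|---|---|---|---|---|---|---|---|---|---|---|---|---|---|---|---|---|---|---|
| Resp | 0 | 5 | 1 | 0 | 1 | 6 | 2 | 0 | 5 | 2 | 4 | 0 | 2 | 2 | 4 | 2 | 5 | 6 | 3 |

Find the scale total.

70

Raw sum = 50. Reverse-keyed items: 1, 2, 3, 8, 10, 12, 19; their raw sum = 11.
Each reversal replaces raw with 6 − raw, changing the total by 6 − 2·raw per item.
Total = 50 + 7·6 − 2·11 = 50 + 42 − 22 = 70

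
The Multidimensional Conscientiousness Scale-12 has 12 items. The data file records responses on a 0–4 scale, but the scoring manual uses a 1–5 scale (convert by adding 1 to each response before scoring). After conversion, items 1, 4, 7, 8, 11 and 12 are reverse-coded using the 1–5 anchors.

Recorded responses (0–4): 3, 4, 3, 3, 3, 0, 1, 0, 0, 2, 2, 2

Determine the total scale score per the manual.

Convert to 1–5: 4, 5, 4, 4, 4, 1, 2, 1, 1, 3, 3, 3
Reverse-coded (reverse-coded value = 6 − response):
  item 1: 6 − 4 = 2
  item 4: 6 − 4 = 2
  item 7: 6 − 2 = 4
  item 8: 6 − 1 = 5
  item 11: 6 − 3 = 3
  item 12: 6 − 3 = 3
Scored: 2, 5, 4, 2, 4, 1, 4, 5, 1, 3, 3, 3
Total = 37

37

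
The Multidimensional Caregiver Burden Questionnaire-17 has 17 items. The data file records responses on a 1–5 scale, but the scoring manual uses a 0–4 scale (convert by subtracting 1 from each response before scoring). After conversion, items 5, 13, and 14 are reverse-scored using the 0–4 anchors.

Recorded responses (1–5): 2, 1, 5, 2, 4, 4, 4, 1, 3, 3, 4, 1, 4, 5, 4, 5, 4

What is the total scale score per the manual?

31

Convert to 0–4: 1, 0, 4, 1, 3, 3, 3, 0, 2, 2, 3, 0, 3, 4, 3, 4, 3
Reverse-coded (reverse-coded value = 4 − response):
  item 5: 4 − 3 = 1
  item 13: 4 − 3 = 1
  item 14: 4 − 4 = 0
Scored: 1, 0, 4, 1, 1, 3, 3, 0, 2, 2, 3, 0, 1, 0, 3, 4, 3
Total = 31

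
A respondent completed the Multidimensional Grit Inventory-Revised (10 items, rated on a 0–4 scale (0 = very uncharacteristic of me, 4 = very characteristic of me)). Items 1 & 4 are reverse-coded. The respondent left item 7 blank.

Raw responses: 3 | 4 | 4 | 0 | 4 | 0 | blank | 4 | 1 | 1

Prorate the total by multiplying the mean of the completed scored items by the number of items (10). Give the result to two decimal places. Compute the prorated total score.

Reverse-coded (reversed = (0+4) − raw = 4 − raw):
  item 1: 4 − 3 = 1
  item 4: 4 − 0 = 4
Completed scored items (9 of 10): 1, 4, 4, 4, 4, 0, 4, 1, 1; sum = 23.
Person mean = 23 / 9 ≈ 2.5556
Prorated total = (23 / 9) × 10 = 25.56 (to 2 dp)

25.56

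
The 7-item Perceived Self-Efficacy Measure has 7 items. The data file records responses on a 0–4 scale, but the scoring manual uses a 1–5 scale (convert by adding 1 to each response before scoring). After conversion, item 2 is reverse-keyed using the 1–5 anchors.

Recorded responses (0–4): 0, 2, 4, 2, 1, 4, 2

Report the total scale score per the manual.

22

Convert to 1–5: 1, 3, 5, 3, 2, 5, 3
Reverse-coded (reverse-coded value = 6 − response):
  item 2: 6 − 3 = 3
Scored: 1, 3, 5, 3, 2, 5, 3
Total = 22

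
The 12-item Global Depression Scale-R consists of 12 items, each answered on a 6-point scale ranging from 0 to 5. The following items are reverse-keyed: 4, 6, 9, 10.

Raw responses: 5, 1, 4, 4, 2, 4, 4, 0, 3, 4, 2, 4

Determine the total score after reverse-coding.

27

Raw sum = 37. Reverse-keyed items: 4, 6, 9, 10; their raw sum = 15.
Each reversal replaces raw with 5 − raw, changing the total by 5 − 2·raw per item.
Total = 37 + 4·5 − 2·15 = 37 + 20 − 30 = 27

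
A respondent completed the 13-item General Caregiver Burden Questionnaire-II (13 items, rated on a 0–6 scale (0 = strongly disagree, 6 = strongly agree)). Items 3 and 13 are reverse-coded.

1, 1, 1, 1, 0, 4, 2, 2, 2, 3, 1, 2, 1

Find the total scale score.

29

Reverse-coded items (reversed = (0+6) − raw = 6 − raw):
  item 3: 6 − 1 = 5
  item 13: 6 − 1 = 5
Scored responses: 1, 1, 5, 1, 0, 4, 2, 2, 2, 3, 1, 2, 5
Total = 1 + 1 + 5 + 1 + 0 + 4 + 2 + 2 + 2 + 3 + 1 + 2 + 5 = 29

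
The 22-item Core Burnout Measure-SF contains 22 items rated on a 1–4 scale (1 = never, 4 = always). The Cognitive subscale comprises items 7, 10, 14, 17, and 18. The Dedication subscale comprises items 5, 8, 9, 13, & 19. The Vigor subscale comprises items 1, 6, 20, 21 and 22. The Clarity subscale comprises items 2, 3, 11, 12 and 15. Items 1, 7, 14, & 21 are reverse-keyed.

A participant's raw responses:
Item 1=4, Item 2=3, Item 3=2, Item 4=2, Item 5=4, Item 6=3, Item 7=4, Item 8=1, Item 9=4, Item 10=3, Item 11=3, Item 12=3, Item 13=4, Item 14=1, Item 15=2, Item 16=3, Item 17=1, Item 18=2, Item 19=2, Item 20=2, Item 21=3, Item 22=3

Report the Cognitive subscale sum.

11

Cognitive items: 7, 10, 14, 17, 18.
Of these, items 7 and 14 are reverse-keyed; on a 1–4 scale, reversed = 5 − raw.
  item 7: 5 − 4 = 1
  item 10: 3
  item 14: 5 − 1 = 4
  item 17: 1
  item 18: 2
Sum = 1 + 3 + 4 + 1 + 2 = 11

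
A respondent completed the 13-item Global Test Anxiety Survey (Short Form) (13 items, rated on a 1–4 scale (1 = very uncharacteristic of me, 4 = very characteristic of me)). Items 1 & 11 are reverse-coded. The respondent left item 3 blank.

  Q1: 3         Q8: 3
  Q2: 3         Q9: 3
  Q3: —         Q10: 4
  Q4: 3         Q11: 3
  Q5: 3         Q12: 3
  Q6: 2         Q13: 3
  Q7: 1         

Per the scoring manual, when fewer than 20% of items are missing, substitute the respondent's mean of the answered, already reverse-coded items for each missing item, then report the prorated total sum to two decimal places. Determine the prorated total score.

Reverse-coded (reverse-coded value = 5 − response):
  item 1: 5 − 3 = 2
  item 11: 5 − 3 = 2
Completed scored items (12 of 13): 2, 3, 3, 3, 2, 1, 3, 3, 4, 2, 3, 3; sum = 32.
Person mean = 32 / 12 ≈ 2.6667
Prorated total = (32 / 12) × 13 = 34.67 (to 2 dp)

34.67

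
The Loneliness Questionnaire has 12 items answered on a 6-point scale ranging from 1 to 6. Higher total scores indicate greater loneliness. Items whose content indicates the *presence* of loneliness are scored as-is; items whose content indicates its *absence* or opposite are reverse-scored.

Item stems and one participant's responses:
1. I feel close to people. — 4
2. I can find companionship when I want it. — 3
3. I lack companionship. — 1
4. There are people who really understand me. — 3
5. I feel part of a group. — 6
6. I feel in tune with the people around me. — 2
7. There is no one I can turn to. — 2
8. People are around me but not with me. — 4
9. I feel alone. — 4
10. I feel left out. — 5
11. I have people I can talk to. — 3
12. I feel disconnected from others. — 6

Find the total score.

43

Items 1, 2, 4, 5, 6, 11 describe the absence/opposite of loneliness → reverse-score.
on a 1–6 scale, reversed = 7 − raw.
  item 1: 7 − 4 = 3
  item 2: 7 − 3 = 4
  item 3: 1
  item 4: 7 − 3 = 4
  item 5: 7 − 6 = 1
  item 6: 7 − 2 = 5
  item 7: 2
  item 8: 4
  item 9: 4
  item 10: 5
  item 11: 7 − 3 = 4
  item 12: 6
Total = 3 + 4 + 1 + 4 + 1 + 5 + 2 + 4 + 4 + 5 + 4 + 6 = 43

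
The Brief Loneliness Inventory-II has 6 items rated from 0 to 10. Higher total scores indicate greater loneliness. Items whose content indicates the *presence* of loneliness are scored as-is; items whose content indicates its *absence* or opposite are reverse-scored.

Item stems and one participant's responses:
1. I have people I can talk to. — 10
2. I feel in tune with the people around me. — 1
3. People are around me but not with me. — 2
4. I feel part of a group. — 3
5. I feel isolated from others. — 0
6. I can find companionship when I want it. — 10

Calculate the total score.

Items 1, 2, 4, 6 describe the absence/opposite of loneliness → reverse-score.
reversed = (0+10) − raw = 10 − raw.
  item 1: 10 − 10 = 0
  item 2: 10 − 1 = 9
  item 3: 2
  item 4: 10 − 3 = 7
  item 5: 0
  item 6: 10 − 10 = 0
Total = 0 + 9 + 2 + 7 + 0 + 0 = 18

18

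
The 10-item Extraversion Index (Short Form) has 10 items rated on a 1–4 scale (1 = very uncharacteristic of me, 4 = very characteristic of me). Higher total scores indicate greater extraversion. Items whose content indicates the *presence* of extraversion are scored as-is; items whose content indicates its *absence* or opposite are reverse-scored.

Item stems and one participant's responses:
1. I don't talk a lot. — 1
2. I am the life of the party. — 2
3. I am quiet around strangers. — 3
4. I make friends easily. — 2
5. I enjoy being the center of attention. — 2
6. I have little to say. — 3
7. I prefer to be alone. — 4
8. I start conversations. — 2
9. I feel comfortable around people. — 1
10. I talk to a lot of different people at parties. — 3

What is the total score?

21

Items 1, 3, 6, 7 describe the absence/opposite of extraversion → reverse-score.
reverse-coded value = 5 − response.
  item 1: 5 − 1 = 4
  item 2: 2
  item 3: 5 − 3 = 2
  item 4: 2
  item 5: 2
  item 6: 5 − 3 = 2
  item 7: 5 − 4 = 1
  item 8: 2
  item 9: 1
  item 10: 3
Total = 4 + 2 + 2 + 2 + 2 + 2 + 1 + 2 + 1 + 3 = 21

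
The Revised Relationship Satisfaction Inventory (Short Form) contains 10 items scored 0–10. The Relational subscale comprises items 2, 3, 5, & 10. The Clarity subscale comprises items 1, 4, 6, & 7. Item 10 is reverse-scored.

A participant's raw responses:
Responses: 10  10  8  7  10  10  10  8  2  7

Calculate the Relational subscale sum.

Relational items: 2, 3, 5, 10.
Of these, item 10 is reverse-scored; reverse-coded value = 10 − response.
  item 2: 10
  item 3: 8
  item 5: 10
  item 10: 10 − 7 = 3
Sum = 10 + 8 + 10 + 3 = 31

31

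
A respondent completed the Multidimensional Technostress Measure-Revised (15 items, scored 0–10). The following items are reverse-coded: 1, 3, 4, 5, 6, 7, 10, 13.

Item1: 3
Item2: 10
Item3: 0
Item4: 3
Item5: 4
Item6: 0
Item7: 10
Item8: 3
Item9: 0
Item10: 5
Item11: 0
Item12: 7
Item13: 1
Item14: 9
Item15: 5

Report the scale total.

Reverse-coded items use 10 − raw:
  item 1: 10 − 3 = 7
  item 3: 10 − 0 = 10
  item 4: 10 − 3 = 7
  item 5: 10 − 4 = 6
  item 6: 10 − 0 = 10
  item 7: 10 − 10 = 0
  item 10: 10 − 5 = 5
  item 13: 10 − 1 = 9
Scored items: 7, 10, 10, 7, 6, 10, 0, 3, 0, 5, 0, 7, 9, 9, 5
Total = 7 + 10 + 10 + 7 + 6 + 10 + 0 + 3 + 0 + 5 + 0 + 7 + 9 + 9 + 5 = 88

88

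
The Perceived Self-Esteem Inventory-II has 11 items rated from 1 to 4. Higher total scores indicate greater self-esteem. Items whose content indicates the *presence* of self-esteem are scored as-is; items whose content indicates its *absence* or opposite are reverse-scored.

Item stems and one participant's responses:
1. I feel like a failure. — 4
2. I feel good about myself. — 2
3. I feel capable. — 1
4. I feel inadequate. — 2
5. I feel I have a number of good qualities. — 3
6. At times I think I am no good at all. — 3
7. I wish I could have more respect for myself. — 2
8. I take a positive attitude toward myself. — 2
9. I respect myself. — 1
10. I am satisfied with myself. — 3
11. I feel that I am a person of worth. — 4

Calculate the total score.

Items 1, 4, 6, 7 describe the absence/opposite of self-esteem → reverse-score.
reversed = (1+4) − raw = 5 − raw.
  item 1: 5 − 4 = 1
  item 2: 2
  item 3: 1
  item 4: 5 − 2 = 3
  item 5: 3
  item 6: 5 − 3 = 2
  item 7: 5 − 2 = 3
  item 8: 2
  item 9: 1
  item 10: 3
  item 11: 4
Total = 1 + 2 + 1 + 3 + 3 + 2 + 3 + 2 + 1 + 3 + 4 = 25

25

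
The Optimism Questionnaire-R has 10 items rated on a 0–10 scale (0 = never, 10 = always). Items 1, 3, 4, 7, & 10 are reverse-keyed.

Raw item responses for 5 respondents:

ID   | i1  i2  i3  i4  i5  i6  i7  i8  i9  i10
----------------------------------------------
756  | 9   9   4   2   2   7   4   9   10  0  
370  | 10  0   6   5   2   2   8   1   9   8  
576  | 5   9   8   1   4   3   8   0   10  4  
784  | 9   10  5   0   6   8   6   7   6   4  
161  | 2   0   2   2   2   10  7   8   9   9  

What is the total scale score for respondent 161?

Respondent 161 raw: 2, 0, 2, 2, 2, 10, 7, 8, 9, 9.
Reverse-coded (reverse-coded value = 10 − response):
  item 1: 10 − 2 = 8
  item 2: 0
  item 3: 10 − 2 = 8
  item 4: 10 − 2 = 8
  item 5: 2
  item 6: 10
  item 7: 10 − 7 = 3
  item 8: 8
  item 9: 9
  item 10: 10 − 9 = 1
Sum = 8 + 0 + 8 + 8 + 2 + 10 + 3 + 8 + 9 + 1 = 57

57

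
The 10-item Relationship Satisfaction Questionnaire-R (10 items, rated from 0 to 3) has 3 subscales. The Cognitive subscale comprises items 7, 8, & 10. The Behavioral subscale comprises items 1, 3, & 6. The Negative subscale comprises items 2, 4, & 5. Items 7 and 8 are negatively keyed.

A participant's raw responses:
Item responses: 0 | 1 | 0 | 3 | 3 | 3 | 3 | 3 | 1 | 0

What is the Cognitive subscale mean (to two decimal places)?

0.00

Cognitive items: 7, 8, 10.
Of these, items 7 & 8 are negatively keyed; reversed = (0+3) − raw = 3 − raw.
  item 7: 3 − 3 = 0
  item 8: 3 − 3 = 0
  item 10: 0
Sum = 0 + 0 + 0 = 0
Mean = 0 / 3 = 0.00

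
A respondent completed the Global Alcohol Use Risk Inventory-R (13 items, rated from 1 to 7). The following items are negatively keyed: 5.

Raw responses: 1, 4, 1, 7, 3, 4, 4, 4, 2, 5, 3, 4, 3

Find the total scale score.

47

Negatively keyed items use 8 − raw:
  item 5: 8 − 3 = 5
Scored responses: 1, 4, 1, 7, 5, 4, 4, 4, 2, 5, 3, 4, 3
Total = 1 + 4 + 1 + 7 + 5 + 4 + 4 + 4 + 2 + 5 + 3 + 4 + 3 = 47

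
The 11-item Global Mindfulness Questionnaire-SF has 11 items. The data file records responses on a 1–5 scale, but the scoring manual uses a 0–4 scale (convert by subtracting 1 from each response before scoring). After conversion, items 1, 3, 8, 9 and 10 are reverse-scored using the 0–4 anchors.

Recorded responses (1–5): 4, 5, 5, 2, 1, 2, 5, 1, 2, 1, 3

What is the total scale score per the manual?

24

Convert to 0–4: 3, 4, 4, 1, 0, 1, 4, 0, 1, 0, 2
Reverse-coded (on a 0–4 scale, reversed = 4 − raw):
  item 1: 4 − 3 = 1
  item 3: 4 − 4 = 0
  item 8: 4 − 0 = 4
  item 9: 4 − 1 = 3
  item 10: 4 − 0 = 4
Scored: 1, 4, 0, 1, 0, 1, 4, 4, 3, 4, 2
Total = 24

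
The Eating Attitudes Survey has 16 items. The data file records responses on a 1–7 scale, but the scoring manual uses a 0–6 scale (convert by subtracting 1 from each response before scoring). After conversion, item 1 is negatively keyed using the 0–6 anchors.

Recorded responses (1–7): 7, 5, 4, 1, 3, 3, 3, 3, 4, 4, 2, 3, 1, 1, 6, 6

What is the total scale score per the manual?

Convert to 0–6: 6, 4, 3, 0, 2, 2, 2, 2, 3, 3, 1, 2, 0, 0, 5, 5
Reverse-coded (reversed = (0+6) − raw = 6 − raw):
  item 1: 6 − 6 = 0
Scored: 0, 4, 3, 0, 2, 2, 2, 2, 3, 3, 1, 2, 0, 0, 5, 5
Total = 34

34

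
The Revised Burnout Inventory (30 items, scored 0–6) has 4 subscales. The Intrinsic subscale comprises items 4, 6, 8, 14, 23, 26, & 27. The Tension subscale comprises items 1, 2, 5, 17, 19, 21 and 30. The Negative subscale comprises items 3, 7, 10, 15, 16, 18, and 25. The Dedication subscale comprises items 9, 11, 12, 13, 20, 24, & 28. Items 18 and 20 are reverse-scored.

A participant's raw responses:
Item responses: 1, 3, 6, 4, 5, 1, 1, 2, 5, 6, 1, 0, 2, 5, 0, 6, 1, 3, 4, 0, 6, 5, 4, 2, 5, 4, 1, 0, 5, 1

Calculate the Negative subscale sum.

27

Negative items: 3, 7, 10, 15, 16, 18, 25.
Of these, item 18 is reverse-scored; reverse-coded value = 6 − response.
  item 3: 6
  item 7: 1
  item 10: 6
  item 15: 0
  item 16: 6
  item 18: 6 − 3 = 3
  item 25: 5
Sum = 6 + 1 + 6 + 0 + 6 + 3 + 5 = 27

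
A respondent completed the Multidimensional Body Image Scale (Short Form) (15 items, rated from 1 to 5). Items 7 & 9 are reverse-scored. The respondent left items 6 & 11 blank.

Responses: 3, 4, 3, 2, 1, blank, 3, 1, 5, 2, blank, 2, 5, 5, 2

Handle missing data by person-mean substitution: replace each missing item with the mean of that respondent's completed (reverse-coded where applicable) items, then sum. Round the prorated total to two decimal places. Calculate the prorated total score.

39.23

Reverse-coded (on a 1–5 scale, reversed = 6 − raw):
  item 7: 6 − 3 = 3
  item 9: 6 − 5 = 1
Completed scored items (13 of 15): 3, 4, 3, 2, 1, 3, 1, 1, 2, 2, 5, 5, 2; sum = 34.
Person mean = 34 / 13 ≈ 2.6154
Prorated total = (34 / 13) × 15 = 39.23 (to 2 dp)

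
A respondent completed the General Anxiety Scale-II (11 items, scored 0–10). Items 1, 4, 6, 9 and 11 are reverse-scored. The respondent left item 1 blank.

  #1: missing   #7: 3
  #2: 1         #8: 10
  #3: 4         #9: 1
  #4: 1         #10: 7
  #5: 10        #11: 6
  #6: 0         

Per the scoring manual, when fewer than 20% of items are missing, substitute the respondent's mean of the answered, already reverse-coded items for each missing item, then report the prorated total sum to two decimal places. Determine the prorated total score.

Reverse-coded (on a 0–10 scale, reversed = 10 − raw):
  item 4: 10 − 1 = 9
  item 6: 10 − 0 = 10
  item 9: 10 − 1 = 9
  item 11: 10 − 6 = 4
Completed scored items (10 of 11): 1, 4, 9, 10, 10, 3, 10, 9, 7, 4; sum = 67.
Person mean = 67 / 10 ≈ 6.7000
Prorated total = (67 / 10) × 11 = 73.70 (to 2 dp)

73.70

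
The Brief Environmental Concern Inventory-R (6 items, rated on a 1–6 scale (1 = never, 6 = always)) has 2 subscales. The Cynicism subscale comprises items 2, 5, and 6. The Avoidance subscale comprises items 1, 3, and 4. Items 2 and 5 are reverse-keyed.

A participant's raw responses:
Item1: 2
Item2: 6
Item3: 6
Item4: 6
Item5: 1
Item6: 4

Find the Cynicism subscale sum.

Cynicism items: 2, 5, 6.
Of these, items 2 and 5 are reverse-keyed; on a 1–6 scale, reversed = 7 − raw.
  item 2: 7 − 6 = 1
  item 5: 7 − 1 = 6
  item 6: 4
Sum = 1 + 6 + 4 = 11

11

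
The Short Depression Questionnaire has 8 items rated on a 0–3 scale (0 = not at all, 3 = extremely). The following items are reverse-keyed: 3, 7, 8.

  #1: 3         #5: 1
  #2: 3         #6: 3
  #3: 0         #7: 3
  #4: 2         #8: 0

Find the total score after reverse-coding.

Reversing items 3, 7 and 8 with 3 − raw:
Total = 3 + 3 + (3−0) + 2 + 1 + 3 + (3−3) + (3−0)
      = 3 + 3 + 3 + 2 + 1 + 3 + 0 + 3 = 18

18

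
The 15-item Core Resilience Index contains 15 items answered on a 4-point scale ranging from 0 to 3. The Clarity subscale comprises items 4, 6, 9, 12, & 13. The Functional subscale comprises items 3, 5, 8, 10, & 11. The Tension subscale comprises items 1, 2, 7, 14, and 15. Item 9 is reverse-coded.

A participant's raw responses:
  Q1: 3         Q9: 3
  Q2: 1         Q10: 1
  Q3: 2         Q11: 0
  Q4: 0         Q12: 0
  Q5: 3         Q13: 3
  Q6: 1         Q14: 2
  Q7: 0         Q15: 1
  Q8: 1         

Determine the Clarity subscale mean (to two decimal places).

0.80

Clarity items: 4, 6, 9, 12, 13.
Of these, item 9 is reverse-coded; reverse-coded value = 3 − response.
  item 4: 0
  item 6: 1
  item 9: 3 − 3 = 0
  item 12: 0
  item 13: 3
Sum = 0 + 1 + 0 + 0 + 3 = 4
Mean = 4 / 5 = 0.80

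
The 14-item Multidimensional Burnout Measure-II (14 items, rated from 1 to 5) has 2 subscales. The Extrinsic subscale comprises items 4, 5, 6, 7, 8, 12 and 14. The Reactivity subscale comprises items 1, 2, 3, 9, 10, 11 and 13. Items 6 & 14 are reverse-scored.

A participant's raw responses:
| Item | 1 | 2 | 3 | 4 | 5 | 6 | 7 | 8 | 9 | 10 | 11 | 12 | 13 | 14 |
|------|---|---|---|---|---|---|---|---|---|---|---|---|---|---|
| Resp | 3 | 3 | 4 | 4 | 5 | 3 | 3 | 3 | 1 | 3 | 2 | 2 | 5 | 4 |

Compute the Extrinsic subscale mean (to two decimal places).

3.14

Extrinsic items: 4, 5, 6, 7, 8, 12, 14.
Of these, items 6 & 14 are reverse-scored; reverse-coded value = 6 − response.
  item 4: 4
  item 5: 5
  item 6: 6 − 3 = 3
  item 7: 3
  item 8: 3
  item 12: 2
  item 14: 6 − 4 = 2
Sum = 4 + 5 + 3 + 3 + 3 + 2 + 2 = 22
Mean = 22 / 7 = 3.14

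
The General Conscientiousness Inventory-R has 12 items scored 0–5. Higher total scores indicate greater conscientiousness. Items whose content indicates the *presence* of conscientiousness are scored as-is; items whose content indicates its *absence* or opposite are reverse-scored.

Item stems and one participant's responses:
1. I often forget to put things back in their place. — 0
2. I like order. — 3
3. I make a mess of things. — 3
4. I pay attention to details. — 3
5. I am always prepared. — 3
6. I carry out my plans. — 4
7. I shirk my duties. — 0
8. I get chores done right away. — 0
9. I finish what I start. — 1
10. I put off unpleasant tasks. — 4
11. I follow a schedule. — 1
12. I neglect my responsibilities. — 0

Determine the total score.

33

Items 1, 3, 7, 10, 12 describe the absence/opposite of conscientiousness → reverse-score.
on a 0–5 scale, reversed = 5 − raw.
  item 1: 5 − 0 = 5
  item 2: 3
  item 3: 5 − 3 = 2
  item 4: 3
  item 5: 3
  item 6: 4
  item 7: 5 − 0 = 5
  item 8: 0
  item 9: 1
  item 10: 5 − 4 = 1
  item 11: 1
  item 12: 5 − 0 = 5
Total = 5 + 3 + 2 + 3 + 3 + 4 + 5 + 0 + 1 + 1 + 1 + 5 = 33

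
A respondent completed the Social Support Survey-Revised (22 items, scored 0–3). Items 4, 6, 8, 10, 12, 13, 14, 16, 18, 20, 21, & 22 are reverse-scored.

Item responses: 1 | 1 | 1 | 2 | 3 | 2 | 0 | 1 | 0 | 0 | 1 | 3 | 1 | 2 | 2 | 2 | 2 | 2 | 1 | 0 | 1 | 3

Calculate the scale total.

Reverse-coded items (reversed = (0+3) − raw = 3 − raw):
  item 4: 3 − 2 = 1
  item 6: 3 − 2 = 1
  item 8: 3 − 1 = 2
  item 10: 3 − 0 = 3
  item 12: 3 − 3 = 0
  item 13: 3 − 1 = 2
  item 14: 3 − 2 = 1
  item 16: 3 − 2 = 1
  item 18: 3 − 2 = 1
  item 20: 3 − 0 = 3
  item 21: 3 − 1 = 2
  item 22: 3 − 3 = 0
Scored responses: 1, 1, 1, 1, 3, 1, 0, 2, 0, 3, 1, 0, 2, 1, 2, 1, 2, 1, 1, 3, 2, 0
Total = 1 + 1 + 1 + 1 + 3 + 1 + 0 + 2 + 0 + 3 + 1 + 0 + 2 + 1 + 2 + 1 + 2 + 1 + 1 + 3 + 2 + 0 = 29

29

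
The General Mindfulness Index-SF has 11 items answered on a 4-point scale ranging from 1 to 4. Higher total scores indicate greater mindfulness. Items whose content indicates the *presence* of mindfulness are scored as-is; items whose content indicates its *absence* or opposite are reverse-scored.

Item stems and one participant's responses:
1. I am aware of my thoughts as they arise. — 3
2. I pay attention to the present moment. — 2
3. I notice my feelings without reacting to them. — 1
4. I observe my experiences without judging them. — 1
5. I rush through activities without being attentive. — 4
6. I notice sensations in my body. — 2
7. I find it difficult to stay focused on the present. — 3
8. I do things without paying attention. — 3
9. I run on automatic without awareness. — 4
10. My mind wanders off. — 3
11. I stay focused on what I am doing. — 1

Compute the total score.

18

Items 5, 7, 8, 9, 10 describe the absence/opposite of mindfulness → reverse-score.
reversed = (1+4) − raw = 5 − raw.
  item 1: 3
  item 2: 2
  item 3: 1
  item 4: 1
  item 5: 5 − 4 = 1
  item 6: 2
  item 7: 5 − 3 = 2
  item 8: 5 − 3 = 2
  item 9: 5 − 4 = 1
  item 10: 5 − 3 = 2
  item 11: 1
Total = 3 + 2 + 1 + 1 + 1 + 2 + 2 + 2 + 1 + 2 + 1 = 18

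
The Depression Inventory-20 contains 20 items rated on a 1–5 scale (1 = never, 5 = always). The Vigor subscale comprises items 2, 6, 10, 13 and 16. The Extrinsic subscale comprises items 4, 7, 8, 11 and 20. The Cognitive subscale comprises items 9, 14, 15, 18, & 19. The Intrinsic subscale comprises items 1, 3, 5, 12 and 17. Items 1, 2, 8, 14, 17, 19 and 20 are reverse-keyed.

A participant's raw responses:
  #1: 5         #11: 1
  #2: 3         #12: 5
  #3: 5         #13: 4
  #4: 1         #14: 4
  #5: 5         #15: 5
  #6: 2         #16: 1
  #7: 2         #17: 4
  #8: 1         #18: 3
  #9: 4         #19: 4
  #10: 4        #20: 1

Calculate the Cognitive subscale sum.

Cognitive items: 9, 14, 15, 18, 19.
Of these, items 14 & 19 are reverse-keyed; on a 1–5 scale, reversed = 6 − raw.
  item 9: 4
  item 14: 6 − 4 = 2
  item 15: 5
  item 18: 3
  item 19: 6 − 4 = 2
Sum = 4 + 2 + 5 + 3 + 2 = 16

16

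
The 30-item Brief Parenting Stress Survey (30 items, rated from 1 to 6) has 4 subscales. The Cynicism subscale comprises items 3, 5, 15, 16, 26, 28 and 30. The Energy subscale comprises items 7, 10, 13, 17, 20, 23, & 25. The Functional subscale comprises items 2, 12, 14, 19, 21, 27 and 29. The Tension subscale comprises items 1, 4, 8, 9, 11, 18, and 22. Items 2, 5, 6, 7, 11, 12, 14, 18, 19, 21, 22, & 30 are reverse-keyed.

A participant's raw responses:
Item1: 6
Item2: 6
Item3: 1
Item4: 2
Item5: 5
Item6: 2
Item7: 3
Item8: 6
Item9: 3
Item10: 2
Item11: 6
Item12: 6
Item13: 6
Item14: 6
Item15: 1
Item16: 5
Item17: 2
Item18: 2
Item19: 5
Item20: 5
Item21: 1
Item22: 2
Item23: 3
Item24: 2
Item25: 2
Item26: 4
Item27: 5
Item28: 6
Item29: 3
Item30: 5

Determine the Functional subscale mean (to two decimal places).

Functional items: 2, 12, 14, 19, 21, 27, 29.
Of these, items 2, 12, 14, 19, & 21 are reverse-keyed; reverse-coded value = 7 − response.
  item 2: 7 − 6 = 1
  item 12: 7 − 6 = 1
  item 14: 7 − 6 = 1
  item 19: 7 − 5 = 2
  item 21: 7 − 1 = 6
  item 27: 5
  item 29: 3
Sum = 1 + 1 + 1 + 2 + 6 + 5 + 3 = 19
Mean = 19 / 7 = 2.71

2.71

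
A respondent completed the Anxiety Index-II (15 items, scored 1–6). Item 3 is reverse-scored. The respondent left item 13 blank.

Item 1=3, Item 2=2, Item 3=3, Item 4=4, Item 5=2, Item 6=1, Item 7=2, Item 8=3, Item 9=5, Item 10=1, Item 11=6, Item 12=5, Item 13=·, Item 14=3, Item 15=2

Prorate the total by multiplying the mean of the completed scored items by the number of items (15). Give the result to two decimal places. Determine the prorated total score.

Reverse-coded (on a 1–6 scale, reversed = 7 − raw):
  item 3: 7 − 3 = 4
Completed scored items (14 of 15): 3, 2, 4, 4, 2, 1, 2, 3, 5, 1, 6, 5, 3, 2; sum = 43.
Person mean = 43 / 14 ≈ 3.0714
Prorated total = (43 / 14) × 15 = 46.07 (to 2 dp)

46.07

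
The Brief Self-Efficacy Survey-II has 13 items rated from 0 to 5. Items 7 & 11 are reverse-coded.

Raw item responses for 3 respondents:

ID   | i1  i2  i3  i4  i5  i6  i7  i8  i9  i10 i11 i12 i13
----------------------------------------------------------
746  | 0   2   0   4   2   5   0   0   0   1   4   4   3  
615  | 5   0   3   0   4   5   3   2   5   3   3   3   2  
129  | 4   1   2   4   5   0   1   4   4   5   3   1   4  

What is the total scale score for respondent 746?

Respondent 746 raw: 0, 2, 0, 4, 2, 5, 0, 0, 0, 1, 4, 4, 3.
Reverse-coded (on a 0–5 scale, reversed = 5 − raw):
  item 1: 0
  item 2: 2
  item 3: 0
  item 4: 4
  item 5: 2
  item 6: 5
  item 7: 5 − 0 = 5
  item 8: 0
  item 9: 0
  item 10: 1
  item 11: 5 − 4 = 1
  item 12: 4
  item 13: 3
Sum = 0 + 2 + 0 + 4 + 2 + 5 + 5 + 0 + 0 + 1 + 1 + 4 + 3 = 27

27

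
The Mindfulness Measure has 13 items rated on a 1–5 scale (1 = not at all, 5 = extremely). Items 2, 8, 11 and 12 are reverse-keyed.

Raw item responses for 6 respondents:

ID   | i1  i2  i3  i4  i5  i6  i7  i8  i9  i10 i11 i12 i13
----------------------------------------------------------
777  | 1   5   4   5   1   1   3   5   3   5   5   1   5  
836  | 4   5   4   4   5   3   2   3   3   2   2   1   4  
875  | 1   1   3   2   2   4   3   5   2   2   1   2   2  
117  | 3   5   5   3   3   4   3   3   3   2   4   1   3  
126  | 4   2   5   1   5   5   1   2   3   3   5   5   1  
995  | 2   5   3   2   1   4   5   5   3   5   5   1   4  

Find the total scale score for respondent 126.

38

Respondent 126 raw: 4, 2, 5, 1, 5, 5, 1, 2, 3, 3, 5, 5, 1.
Reverse-coded (on a 1–5 scale, reversed = 6 − raw):
  item 1: 4
  item 2: 6 − 2 = 4
  item 3: 5
  item 4: 1
  item 5: 5
  item 6: 5
  item 7: 1
  item 8: 6 − 2 = 4
  item 9: 3
  item 10: 3
  item 11: 6 − 5 = 1
  item 12: 6 − 5 = 1
  item 13: 1
Sum = 4 + 4 + 5 + 1 + 5 + 5 + 1 + 4 + 3 + 3 + 1 + 1 + 1 = 38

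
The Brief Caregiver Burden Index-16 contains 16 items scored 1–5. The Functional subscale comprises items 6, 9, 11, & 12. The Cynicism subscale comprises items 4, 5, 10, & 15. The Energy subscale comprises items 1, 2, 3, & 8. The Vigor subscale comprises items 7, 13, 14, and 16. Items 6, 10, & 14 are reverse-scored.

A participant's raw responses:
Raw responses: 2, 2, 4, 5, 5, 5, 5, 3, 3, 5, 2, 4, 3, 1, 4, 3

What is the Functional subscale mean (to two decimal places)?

2.50

Functional items: 6, 9, 11, 12.
Of these, item 6 is reverse-scored; reversed = (1+5) − raw = 6 − raw.
  item 6: 6 − 5 = 1
  item 9: 3
  item 11: 2
  item 12: 4
Sum = 1 + 3 + 2 + 4 = 10
Mean = 10 / 4 = 2.50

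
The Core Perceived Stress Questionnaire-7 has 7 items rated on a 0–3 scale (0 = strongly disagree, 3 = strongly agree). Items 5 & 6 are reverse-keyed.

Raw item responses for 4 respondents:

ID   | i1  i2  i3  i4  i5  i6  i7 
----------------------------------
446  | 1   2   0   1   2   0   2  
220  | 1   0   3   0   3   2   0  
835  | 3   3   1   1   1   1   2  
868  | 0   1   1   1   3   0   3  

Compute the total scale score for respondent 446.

Respondent 446 raw: 1, 2, 0, 1, 2, 0, 2.
Reverse-coded (on a 0–3 scale, reversed = 3 − raw):
  item 1: 1
  item 2: 2
  item 3: 0
  item 4: 1
  item 5: 3 − 2 = 1
  item 6: 3 − 0 = 3
  item 7: 2
Sum = 1 + 2 + 0 + 1 + 1 + 3 + 2 = 10

10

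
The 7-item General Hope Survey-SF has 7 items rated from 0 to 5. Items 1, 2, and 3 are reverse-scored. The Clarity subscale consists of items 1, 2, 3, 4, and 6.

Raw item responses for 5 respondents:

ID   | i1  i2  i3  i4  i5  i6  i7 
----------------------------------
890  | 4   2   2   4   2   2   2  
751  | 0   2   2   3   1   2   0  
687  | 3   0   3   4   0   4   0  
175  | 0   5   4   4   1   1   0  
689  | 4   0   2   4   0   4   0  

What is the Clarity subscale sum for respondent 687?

17

Respondent 687 raw: 3, 0, 3, 4, 0, 4, 0.
Clarity items: 1, 2, 3, 4, 6.
Reverse-coded (on a 0–5 scale, reversed = 5 − raw):
  item 1: 5 − 3 = 2
  item 2: 5 − 0 = 5
  item 3: 5 − 3 = 2
  item 4: 4
  item 6: 4
Sum = 2 + 5 + 2 + 4 + 4 = 17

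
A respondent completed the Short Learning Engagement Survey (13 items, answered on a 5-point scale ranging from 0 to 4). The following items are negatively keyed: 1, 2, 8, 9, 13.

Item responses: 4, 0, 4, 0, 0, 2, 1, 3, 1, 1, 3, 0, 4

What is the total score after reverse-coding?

19

Reversing items 1, 2, 8, 9, & 13 with 4 − raw:
Total = (4−4) + (4−0) + 4 + 0 + 0 + 2 + 1 + (4−3) + (4−1) + 1 + 3 + 0 + (4−4)
      = 0 + 4 + 4 + 0 + 0 + 2 + 1 + 1 + 3 + 1 + 3 + 0 + 0 = 19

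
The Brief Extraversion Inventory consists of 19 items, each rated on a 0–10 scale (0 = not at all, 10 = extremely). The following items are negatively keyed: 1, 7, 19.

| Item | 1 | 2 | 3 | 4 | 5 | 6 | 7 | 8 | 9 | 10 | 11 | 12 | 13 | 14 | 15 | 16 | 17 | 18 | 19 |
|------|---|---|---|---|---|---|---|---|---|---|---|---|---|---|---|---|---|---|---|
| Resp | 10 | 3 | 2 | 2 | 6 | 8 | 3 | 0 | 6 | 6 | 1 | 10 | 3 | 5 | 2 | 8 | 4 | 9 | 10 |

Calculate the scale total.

82

Reversing items 1, 7, & 19 with 10 − raw:
Total = (10−10) + 3 + 2 + 2 + 6 + 8 + (10−3) + 0 + 6 + 6 + 1 + 10 + 3 + 5 + 2 + 8 + 4 + 9 + (10−10)
      = 0 + 3 + 2 + 2 + 6 + 8 + 7 + 0 + 6 + 6 + 1 + 10 + 3 + 5 + 2 + 8 + 4 + 9 + 0 = 82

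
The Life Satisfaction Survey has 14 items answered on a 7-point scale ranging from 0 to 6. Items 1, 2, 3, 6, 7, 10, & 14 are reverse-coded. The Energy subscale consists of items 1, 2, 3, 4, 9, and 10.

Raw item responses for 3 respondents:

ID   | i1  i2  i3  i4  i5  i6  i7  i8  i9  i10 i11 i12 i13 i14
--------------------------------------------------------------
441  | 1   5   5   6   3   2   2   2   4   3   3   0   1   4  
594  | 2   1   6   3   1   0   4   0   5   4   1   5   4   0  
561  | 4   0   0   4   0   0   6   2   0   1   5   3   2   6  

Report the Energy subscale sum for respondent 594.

Respondent 594 raw: 2, 1, 6, 3, 1, 0, 4, 0, 5, 4, 1, 5, 4, 0.
Energy items: 1, 2, 3, 4, 9, 10.
Reverse-coded (on a 0–6 scale, reversed = 6 − raw):
  item 1: 6 − 2 = 4
  item 2: 6 − 1 = 5
  item 3: 6 − 6 = 0
  item 4: 3
  item 9: 5
  item 10: 6 − 4 = 2
Sum = 4 + 5 + 0 + 3 + 5 + 2 = 19

19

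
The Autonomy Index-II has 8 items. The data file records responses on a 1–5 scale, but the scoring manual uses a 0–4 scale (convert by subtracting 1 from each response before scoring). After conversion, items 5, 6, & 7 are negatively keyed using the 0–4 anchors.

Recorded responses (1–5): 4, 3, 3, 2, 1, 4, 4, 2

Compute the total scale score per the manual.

15

Convert to 0–4: 3, 2, 2, 1, 0, 3, 3, 1
Reverse-coded (on a 0–4 scale, reversed = 4 − raw):
  item 5: 4 − 0 = 4
  item 6: 4 − 3 = 1
  item 7: 4 − 3 = 1
Scored: 3, 2, 2, 1, 4, 1, 1, 1
Total = 15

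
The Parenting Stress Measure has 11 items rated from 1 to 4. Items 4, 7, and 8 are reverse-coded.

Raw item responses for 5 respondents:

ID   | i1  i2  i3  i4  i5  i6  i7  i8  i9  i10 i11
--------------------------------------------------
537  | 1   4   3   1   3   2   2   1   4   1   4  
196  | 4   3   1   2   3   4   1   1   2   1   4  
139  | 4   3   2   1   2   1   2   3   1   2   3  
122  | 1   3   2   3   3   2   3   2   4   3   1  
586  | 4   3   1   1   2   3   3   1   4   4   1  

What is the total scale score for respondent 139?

27

Respondent 139 raw: 4, 3, 2, 1, 2, 1, 2, 3, 1, 2, 3.
Reverse-coded (reverse-coded value = 5 − response):
  item 1: 4
  item 2: 3
  item 3: 2
  item 4: 5 − 1 = 4
  item 5: 2
  item 6: 1
  item 7: 5 − 2 = 3
  item 8: 5 − 3 = 2
  item 9: 1
  item 10: 2
  item 11: 3
Sum = 4 + 3 + 2 + 4 + 2 + 1 + 3 + 2 + 1 + 2 + 3 = 27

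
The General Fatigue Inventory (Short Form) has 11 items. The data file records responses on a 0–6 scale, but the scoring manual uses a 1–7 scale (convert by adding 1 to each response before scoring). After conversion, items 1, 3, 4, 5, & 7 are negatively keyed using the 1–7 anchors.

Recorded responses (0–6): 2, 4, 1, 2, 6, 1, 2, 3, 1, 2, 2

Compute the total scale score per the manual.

41

Convert to 1–7: 3, 5, 2, 3, 7, 2, 3, 4, 2, 3, 3
Reverse-coded (reverse-coded value = 8 − response):
  item 1: 8 − 3 = 5
  item 3: 8 − 2 = 6
  item 4: 8 − 3 = 5
  item 5: 8 − 7 = 1
  item 7: 8 − 3 = 5
Scored: 5, 5, 6, 5, 1, 2, 5, 4, 2, 3, 3
Total = 41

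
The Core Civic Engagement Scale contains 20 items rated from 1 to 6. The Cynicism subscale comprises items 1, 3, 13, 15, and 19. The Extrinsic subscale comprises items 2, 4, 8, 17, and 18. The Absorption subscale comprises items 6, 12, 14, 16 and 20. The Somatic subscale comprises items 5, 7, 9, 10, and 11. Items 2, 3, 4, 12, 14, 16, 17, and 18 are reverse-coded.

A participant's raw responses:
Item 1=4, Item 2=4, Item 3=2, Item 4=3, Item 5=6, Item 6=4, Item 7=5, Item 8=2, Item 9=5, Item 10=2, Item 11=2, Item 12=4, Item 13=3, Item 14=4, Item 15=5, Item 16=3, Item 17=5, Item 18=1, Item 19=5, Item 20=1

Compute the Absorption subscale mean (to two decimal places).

Absorption items: 6, 12, 14, 16, 20.
Of these, items 12, 14 and 16 are reverse-coded; on a 1–6 scale, reversed = 7 − raw.
  item 6: 4
  item 12: 7 − 4 = 3
  item 14: 7 − 4 = 3
  item 16: 7 − 3 = 4
  item 20: 1
Sum = 4 + 3 + 3 + 4 + 1 = 15
Mean = 15 / 5 = 3.00

3.00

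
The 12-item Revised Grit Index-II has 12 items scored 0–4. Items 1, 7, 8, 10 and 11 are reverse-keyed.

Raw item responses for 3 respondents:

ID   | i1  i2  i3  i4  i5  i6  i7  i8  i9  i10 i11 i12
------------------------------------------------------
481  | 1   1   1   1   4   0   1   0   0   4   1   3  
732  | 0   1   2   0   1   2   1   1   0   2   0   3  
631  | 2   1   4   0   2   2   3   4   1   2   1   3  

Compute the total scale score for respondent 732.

25

Respondent 732 raw: 0, 1, 2, 0, 1, 2, 1, 1, 0, 2, 0, 3.
Reverse-coded (on a 0–4 scale, reversed = 4 − raw):
  item 1: 4 − 0 = 4
  item 2: 1
  item 3: 2
  item 4: 0
  item 5: 1
  item 6: 2
  item 7: 4 − 1 = 3
  item 8: 4 − 1 = 3
  item 9: 0
  item 10: 4 − 2 = 2
  item 11: 4 − 0 = 4
  item 12: 3
Sum = 4 + 1 + 2 + 0 + 1 + 2 + 3 + 3 + 0 + 2 + 4 + 3 = 25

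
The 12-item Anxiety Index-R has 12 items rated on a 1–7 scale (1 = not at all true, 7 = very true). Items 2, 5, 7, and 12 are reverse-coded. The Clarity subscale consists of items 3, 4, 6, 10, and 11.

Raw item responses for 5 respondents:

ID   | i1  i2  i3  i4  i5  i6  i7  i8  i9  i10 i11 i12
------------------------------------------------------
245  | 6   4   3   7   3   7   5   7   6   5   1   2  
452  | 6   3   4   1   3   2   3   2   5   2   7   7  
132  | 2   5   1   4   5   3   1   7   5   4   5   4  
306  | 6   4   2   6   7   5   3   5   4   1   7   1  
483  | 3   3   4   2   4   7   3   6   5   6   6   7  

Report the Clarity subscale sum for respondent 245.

Respondent 245 raw: 6, 4, 3, 7, 3, 7, 5, 7, 6, 5, 1, 2.
Clarity items: 3, 4, 6, 10, 11.
Reverse-coded (reverse-coded value = 8 − response):
  item 3: 3
  item 4: 7
  item 6: 7
  item 10: 5
  item 11: 1
Sum = 3 + 7 + 7 + 5 + 1 = 23

23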